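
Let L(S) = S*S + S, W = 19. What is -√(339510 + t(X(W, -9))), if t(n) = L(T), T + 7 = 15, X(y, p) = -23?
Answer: -√339582 ≈ -582.74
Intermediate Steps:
T = 8 (T = -7 + 15 = 8)
L(S) = S + S² (L(S) = S² + S = S + S²)
t(n) = 72 (t(n) = 8*(1 + 8) = 8*9 = 72)
-√(339510 + t(X(W, -9))) = -√(339510 + 72) = -√339582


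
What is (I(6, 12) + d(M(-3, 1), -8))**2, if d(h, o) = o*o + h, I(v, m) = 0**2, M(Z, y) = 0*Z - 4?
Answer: 3600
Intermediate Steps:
M(Z, y) = -4 (M(Z, y) = 0 - 4 = -4)
I(v, m) = 0
d(h, o) = h + o**2 (d(h, o) = o**2 + h = h + o**2)
(I(6, 12) + d(M(-3, 1), -8))**2 = (0 + (-4 + (-8)**2))**2 = (0 + (-4 + 64))**2 = (0 + 60)**2 = 60**2 = 3600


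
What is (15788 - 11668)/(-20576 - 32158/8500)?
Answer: -17510000/87464079 ≈ -0.20020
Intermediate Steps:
(15788 - 11668)/(-20576 - 32158/8500) = 4120/(-20576 - 32158*1/8500) = 4120/(-20576 - 16079/4250) = 4120/(-87464079/4250) = 4120*(-4250/87464079) = -17510000/87464079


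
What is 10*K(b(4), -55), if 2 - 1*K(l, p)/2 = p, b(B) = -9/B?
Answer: 1140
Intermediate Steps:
K(l, p) = 4 - 2*p
10*K(b(4), -55) = 10*(4 - 2*(-55)) = 10*(4 + 110) = 10*114 = 1140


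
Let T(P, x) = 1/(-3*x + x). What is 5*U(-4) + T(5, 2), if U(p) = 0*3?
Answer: -1/4 ≈ -0.25000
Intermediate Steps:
T(P, x) = -1/(2*x) (T(P, x) = 1/(-2*x) = -1/(2*x))
U(p) = 0
5*U(-4) + T(5, 2) = 5*0 - 1/2/2 = 0 - 1/2*1/2 = 0 - 1/4 = -1/4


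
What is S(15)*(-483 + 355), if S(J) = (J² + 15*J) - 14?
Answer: -55808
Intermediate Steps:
S(J) = -14 + J² + 15*J
S(15)*(-483 + 355) = (-14 + 15² + 15*15)*(-483 + 355) = (-14 + 225 + 225)*(-128) = 436*(-128) = -55808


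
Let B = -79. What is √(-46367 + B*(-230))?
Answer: 3*I*√3133 ≈ 167.92*I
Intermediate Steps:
√(-46367 + B*(-230)) = √(-46367 - 79*(-230)) = √(-46367 + 18170) = √(-28197) = 3*I*√3133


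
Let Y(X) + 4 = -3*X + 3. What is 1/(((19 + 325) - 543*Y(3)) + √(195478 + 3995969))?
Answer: 5774/29147629 - √4191447/29147629 ≈ 0.00012786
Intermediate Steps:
Y(X) = -1 - 3*X (Y(X) = -4 + (-3*X + 3) = -4 + (3 - 3*X) = -1 - 3*X)
1/(((19 + 325) - 543*Y(3)) + √(195478 + 3995969)) = 1/(((19 + 325) - 543*(-1 - 3*3)) + √(195478 + 3995969)) = 1/((344 - 543*(-1 - 9)) + √4191447) = 1/((344 - 543*(-10)) + √4191447) = 1/((344 + 5430) + √4191447) = 1/(5774 + √4191447)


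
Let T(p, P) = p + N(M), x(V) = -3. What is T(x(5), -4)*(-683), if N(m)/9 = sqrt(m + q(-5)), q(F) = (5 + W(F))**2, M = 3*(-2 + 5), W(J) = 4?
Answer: 2049 - 18441*sqrt(10) ≈ -56267.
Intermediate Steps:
M = 9 (M = 3*3 = 9)
q(F) = 81 (q(F) = (5 + 4)**2 = 9**2 = 81)
N(m) = 9*sqrt(81 + m) (N(m) = 9*sqrt(m + 81) = 9*sqrt(81 + m))
T(p, P) = p + 27*sqrt(10) (T(p, P) = p + 9*sqrt(81 + 9) = p + 9*sqrt(90) = p + 9*(3*sqrt(10)) = p + 27*sqrt(10))
T(x(5), -4)*(-683) = (-3 + 27*sqrt(10))*(-683) = 2049 - 18441*sqrt(10)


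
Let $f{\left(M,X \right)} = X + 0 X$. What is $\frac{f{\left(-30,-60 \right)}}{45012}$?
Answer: $- \frac{5}{3751} \approx -0.001333$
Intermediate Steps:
$f{\left(M,X \right)} = X$ ($f{\left(M,X \right)} = X + 0 = X$)
$\frac{f{\left(-30,-60 \right)}}{45012} = - \frac{60}{45012} = \left(-60\right) \frac{1}{45012} = - \frac{5}{3751}$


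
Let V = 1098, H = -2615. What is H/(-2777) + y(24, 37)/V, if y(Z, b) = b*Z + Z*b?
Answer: 1300537/508191 ≈ 2.5592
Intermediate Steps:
y(Z, b) = 2*Z*b (y(Z, b) = Z*b + Z*b = 2*Z*b)
H/(-2777) + y(24, 37)/V = -2615/(-2777) + (2*24*37)/1098 = -2615*(-1/2777) + 1776*(1/1098) = 2615/2777 + 296/183 = 1300537/508191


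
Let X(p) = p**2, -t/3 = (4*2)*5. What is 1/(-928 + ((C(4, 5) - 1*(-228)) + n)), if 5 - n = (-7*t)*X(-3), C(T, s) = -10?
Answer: -1/8265 ≈ -0.00012099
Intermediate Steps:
t = -120 (t = -3*4*2*5 = -24*5 = -3*40 = -120)
n = -7555 (n = 5 - (-7*(-120))*(-3)**2 = 5 - 840*9 = 5 - 1*7560 = 5 - 7560 = -7555)
1/(-928 + ((C(4, 5) - 1*(-228)) + n)) = 1/(-928 + ((-10 - 1*(-228)) - 7555)) = 1/(-928 + ((-10 + 228) - 7555)) = 1/(-928 + (218 - 7555)) = 1/(-928 - 7337) = 1/(-8265) = -1/8265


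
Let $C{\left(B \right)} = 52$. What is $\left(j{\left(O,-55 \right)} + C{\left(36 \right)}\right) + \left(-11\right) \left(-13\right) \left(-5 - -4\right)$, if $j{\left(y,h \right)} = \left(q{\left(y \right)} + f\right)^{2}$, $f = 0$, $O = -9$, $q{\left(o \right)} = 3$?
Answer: $-82$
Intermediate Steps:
$j{\left(y,h \right)} = 9$ ($j{\left(y,h \right)} = \left(3 + 0\right)^{2} = 3^{2} = 9$)
$\left(j{\left(O,-55 \right)} + C{\left(36 \right)}\right) + \left(-11\right) \left(-13\right) \left(-5 - -4\right) = \left(9 + 52\right) + \left(-11\right) \left(-13\right) \left(-5 - -4\right) = 61 + 143 \left(-5 + 4\right) = 61 + 143 \left(-1\right) = 61 - 143 = -82$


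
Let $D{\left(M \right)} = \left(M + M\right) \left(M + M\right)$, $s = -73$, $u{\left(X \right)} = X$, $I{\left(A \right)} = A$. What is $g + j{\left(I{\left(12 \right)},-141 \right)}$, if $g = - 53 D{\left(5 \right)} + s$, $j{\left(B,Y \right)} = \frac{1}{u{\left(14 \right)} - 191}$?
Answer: $- \frac{951022}{177} \approx -5373.0$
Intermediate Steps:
$D{\left(M \right)} = 4 M^{2}$ ($D{\left(M \right)} = 2 M 2 M = 4 M^{2}$)
$j{\left(B,Y \right)} = - \frac{1}{177}$ ($j{\left(B,Y \right)} = \frac{1}{14 - 191} = \frac{1}{-177} = - \frac{1}{177}$)
$g = -5373$ ($g = - 53 \cdot 4 \cdot 5^{2} - 73 = - 53 \cdot 4 \cdot 25 - 73 = \left(-53\right) 100 - 73 = -5300 - 73 = -5373$)
$g + j{\left(I{\left(12 \right)},-141 \right)} = -5373 - \frac{1}{177} = - \frac{951022}{177}$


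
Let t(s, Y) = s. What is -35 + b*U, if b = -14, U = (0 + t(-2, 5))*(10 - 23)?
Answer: -399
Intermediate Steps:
U = 26 (U = (0 - 2)*(10 - 23) = -2*(-13) = 26)
-35 + b*U = -35 - 14*26 = -35 - 364 = -399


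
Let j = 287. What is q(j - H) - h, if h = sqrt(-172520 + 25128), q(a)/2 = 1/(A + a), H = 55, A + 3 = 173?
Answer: 1/201 - 56*I*sqrt(47) ≈ 0.0049751 - 383.92*I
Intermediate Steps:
A = 170 (A = -3 + 173 = 170)
q(a) = 2/(170 + a)
h = 56*I*sqrt(47) (h = sqrt(-147392) = 56*I*sqrt(47) ≈ 383.92*I)
q(j - H) - h = 2/(170 + (287 - 1*55)) - 56*I*sqrt(47) = 2/(170 + (287 - 55)) - 56*I*sqrt(47) = 2/(170 + 232) - 56*I*sqrt(47) = 2/402 - 56*I*sqrt(47) = 2*(1/402) - 56*I*sqrt(47) = 1/201 - 56*I*sqrt(47)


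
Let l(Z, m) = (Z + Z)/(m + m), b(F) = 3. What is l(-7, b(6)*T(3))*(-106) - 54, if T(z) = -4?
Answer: -695/6 ≈ -115.83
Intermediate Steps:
l(Z, m) = Z/m (l(Z, m) = (2*Z)/((2*m)) = (2*Z)*(1/(2*m)) = Z/m)
l(-7, b(6)*T(3))*(-106) - 54 = -7/(3*(-4))*(-106) - 54 = -7/(-12)*(-106) - 54 = -7*(-1/12)*(-106) - 54 = (7/12)*(-106) - 54 = -371/6 - 54 = -695/6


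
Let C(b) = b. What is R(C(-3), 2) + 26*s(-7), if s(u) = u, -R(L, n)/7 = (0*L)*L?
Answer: -182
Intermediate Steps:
R(L, n) = 0 (R(L, n) = -7*0*L*L = -0*L = -7*0 = 0)
R(C(-3), 2) + 26*s(-7) = 0 + 26*(-7) = 0 - 182 = -182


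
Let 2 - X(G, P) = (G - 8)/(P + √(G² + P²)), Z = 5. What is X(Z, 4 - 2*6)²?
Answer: 6277/625 + 444*√89/625 ≈ 16.745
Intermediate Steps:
X(G, P) = 2 - (-8 + G)/(P + √(G² + P²)) (X(G, P) = 2 - (G - 8)/(P + √(G² + P²)) = 2 - (-8 + G)/(P + √(G² + P²)))
X(Z, 4 - 2*6)² = ((8 - 1*5 + 2*(4 - 2*6) + 2*√(5² + (4 - 2*6)²))/((4 - 2*6) + √(5² + (4 - 2*6)²)))² = ((8 - 5 + 2*(4 - 12) + 2*√(25 + (4 - 12)²))/((4 - 12) + √(25 + (4 - 12)²)))² = ((8 - 5 + 2*(-8) + 2*√(25 + (-8)²))/(-8 + √(25 + (-8)²)))² = ((8 - 5 - 16 + 2*√(25 + 64))/(-8 + √(25 + 64)))² = ((8 - 5 - 16 + 2*√89)/(-8 + √89))² = ((-13 + 2*√89)/(-8 + √89))² = (-13 + 2*√89)²/(-8 + √89)²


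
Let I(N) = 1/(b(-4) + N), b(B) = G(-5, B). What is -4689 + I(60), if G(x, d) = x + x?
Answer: -234449/50 ≈ -4689.0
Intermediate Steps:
G(x, d) = 2*x
b(B) = -10 (b(B) = 2*(-5) = -10)
I(N) = 1/(-10 + N)
-4689 + I(60) = -4689 + 1/(-10 + 60) = -4689 + 1/50 = -234449/50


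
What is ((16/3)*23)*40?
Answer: 14720/3 ≈ 4906.7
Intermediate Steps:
((16/3)*23)*40 = (368/3)*40 = 14720/3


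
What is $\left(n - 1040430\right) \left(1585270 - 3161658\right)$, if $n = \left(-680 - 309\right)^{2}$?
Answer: $98223159892$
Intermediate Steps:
$n = 978121$ ($n = \left(-989\right)^{2} = 978121$)
$\left(n - 1040430\right) \left(1585270 - 3161658\right) = \left(978121 - 1040430\right) \left(1585270 - 3161658\right) = \left(-62309\right) \left(-1576388\right) = 98223159892$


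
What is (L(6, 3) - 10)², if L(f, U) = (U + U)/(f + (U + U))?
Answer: 361/4 ≈ 90.250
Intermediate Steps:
L(f, U) = 2*U/(f + 2*U) (L(f, U) = (2*U)/(f + 2*U) = 2*U/(f + 2*U))
(L(6, 3) - 10)² = (2*3/(6 + 2*3) - 10)² = (2*3/(6 + 6) - 10)² = (2*3/12 - 10)² = (2*3*(1/12) - 10)² = (½ - 10)² = (-19/2)² = 361/4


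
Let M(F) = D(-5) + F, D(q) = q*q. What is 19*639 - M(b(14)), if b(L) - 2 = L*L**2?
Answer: 9370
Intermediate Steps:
D(q) = q**2
b(L) = 2 + L**3 (b(L) = 2 + L*L**2 = 2 + L**3)
M(F) = 25 + F (M(F) = (-5)**2 + F = 25 + F)
19*639 - M(b(14)) = 19*639 - (25 + (2 + 14**3)) = 12141 - (25 + (2 + 2744)) = 12141 - (25 + 2746) = 12141 - 1*2771 = 12141 - 2771 = 9370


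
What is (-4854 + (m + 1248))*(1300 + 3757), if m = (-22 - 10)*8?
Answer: -19530134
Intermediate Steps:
m = -256 (m = -32*8 = -256)
(-4854 + (m + 1248))*(1300 + 3757) = (-4854 + (-256 + 1248))*(1300 + 3757) = (-4854 + 992)*5057 = -3862*5057 = -19530134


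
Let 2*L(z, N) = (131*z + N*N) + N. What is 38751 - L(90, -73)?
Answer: 30228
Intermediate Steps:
L(z, N) = N/2 + N**2/2 + 131*z/2 (L(z, N) = ((131*z + N*N) + N)/2 = ((131*z + N**2) + N)/2 = ((N**2 + 131*z) + N)/2 = (N + N**2 + 131*z)/2 = N/2 + N**2/2 + 131*z/2)
38751 - L(90, -73) = 38751 - ((1/2)*(-73) + (1/2)*(-73)**2 + (131/2)*90) = 38751 - (-73/2 + (1/2)*5329 + 5895) = 38751 - (-73/2 + 5329/2 + 5895) = 38751 - 1*8523 = 38751 - 8523 = 30228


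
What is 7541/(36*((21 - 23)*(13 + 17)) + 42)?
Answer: -7541/2118 ≈ -3.5604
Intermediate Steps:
7541/(36*((21 - 23)*(13 + 17)) + 42) = 7541/(36*(-2*30) + 42) = 7541/(36*(-60) + 42) = 7541/(-2160 + 42) = 7541/(-2118) = 7541*(-1/2118) = -7541/2118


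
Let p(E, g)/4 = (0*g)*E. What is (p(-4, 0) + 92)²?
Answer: 8464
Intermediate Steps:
p(E, g) = 0 (p(E, g) = 4*((0*g)*E) = 4*(0*E) = 4*0 = 0)
(p(-4, 0) + 92)² = (0 + 92)² = 92² = 8464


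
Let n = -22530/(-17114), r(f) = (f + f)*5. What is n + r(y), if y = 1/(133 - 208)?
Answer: 151861/128355 ≈ 1.1831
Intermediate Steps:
y = -1/75 (y = 1/(-75) = -1/75 ≈ -0.013333)
r(f) = 10*f (r(f) = (2*f)*5 = 10*f)
n = 11265/8557 (n = -22530*(-1/17114) = 11265/8557 ≈ 1.3165)
n + r(y) = 11265/8557 + 10*(-1/75) = 11265/8557 - 2/15 = 151861/128355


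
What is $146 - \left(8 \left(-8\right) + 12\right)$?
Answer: $198$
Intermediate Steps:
$146 - \left(8 \left(-8\right) + 12\right) = 146 - \left(-64 + 12\right) = 146 - -52 = 146 + 52 = 198$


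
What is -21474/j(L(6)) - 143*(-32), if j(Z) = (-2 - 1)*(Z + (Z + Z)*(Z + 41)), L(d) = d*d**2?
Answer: 84840233/18540 ≈ 4576.1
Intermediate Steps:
L(d) = d**3
j(Z) = -3*Z - 6*Z*(41 + Z) (j(Z) = -3*(Z + (2*Z)*(41 + Z)) = -3*(Z + 2*Z*(41 + Z)) = -3*Z - 6*Z*(41 + Z))
-21474/j(L(6)) - 143*(-32) = -21474*(-1/(648*(83 + 2*6**3))) - 143*(-32) = -21474*(-1/(648*(83 + 2*216))) - 1*(-4576) = -21474*(-1/(648*(83 + 432))) + 4576 = -21474/((-3*216*515)) + 4576 = -21474/(-333720) + 4576 = -21474*(-1/333720) + 4576 = 1193/18540 + 4576 = 84840233/18540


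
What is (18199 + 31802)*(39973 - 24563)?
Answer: 770515410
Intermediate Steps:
(18199 + 31802)*(39973 - 24563) = 50001*15410 = 770515410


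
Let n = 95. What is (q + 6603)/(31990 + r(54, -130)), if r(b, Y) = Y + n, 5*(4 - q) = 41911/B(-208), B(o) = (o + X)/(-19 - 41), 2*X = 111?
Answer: 1009271/9746275 ≈ 0.10355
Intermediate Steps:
X = 111/2 (X = (1/2)*111 = 111/2 ≈ 55.500)
B(o) = -37/40 - o/60 (B(o) = (o + 111/2)/(-19 - 41) = (111/2 + o)/(-60) = (111/2 + o)*(-1/60) = -37/40 - o/60)
q = -1004644/305 (q = 4 - 41911/(5*(-37/40 - 1/60*(-208))) = 4 - 41911/(5*(-37/40 + 52/15)) = 4 - 41911/(5*61/24) = 4 - 41911*24/(5*61) = 4 - 1/5*1005864/61 = 4 - 1005864/305 = -1004644/305 ≈ -3293.9)
r(b, Y) = 95 + Y (r(b, Y) = Y + 95 = 95 + Y)
(q + 6603)/(31990 + r(54, -130)) = (-1004644/305 + 6603)/(31990 + (95 - 130)) = 1009271/(305*(31990 - 35)) = (1009271/305)/31955 = (1009271/305)*(1/31955) = 1009271/9746275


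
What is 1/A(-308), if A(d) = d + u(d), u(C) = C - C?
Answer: -1/308 ≈ -0.0032468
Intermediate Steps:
u(C) = 0
A(d) = d (A(d) = d + 0 = d)
1/A(-308) = 1/(-308) = -1/308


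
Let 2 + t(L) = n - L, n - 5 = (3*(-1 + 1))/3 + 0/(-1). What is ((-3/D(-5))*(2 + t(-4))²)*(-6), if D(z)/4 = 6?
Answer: 243/4 ≈ 60.750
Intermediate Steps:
D(z) = 24 (D(z) = 4*6 = 24)
n = 5 (n = 5 + ((3*(-1 + 1))/3 + 0/(-1)) = 5 + ((3*0)*(⅓) + 0*(-1)) = 5 + (0*(⅓) + 0) = 5 + (0 + 0) = 5 + 0 = 5)
t(L) = 3 - L (t(L) = -2 + (5 - L) = 3 - L)
((-3/D(-5))*(2 + t(-4))²)*(-6) = ((-3/24)*(2 + (3 - 1*(-4)))²)*(-6) = ((-3*1/24)*(2 + (3 + 4))²)*(-6) = -(2 + 7)²/8*(-6) = -⅛*9²*(-6) = -⅛*81*(-6) = -81/8*(-6) = 243/4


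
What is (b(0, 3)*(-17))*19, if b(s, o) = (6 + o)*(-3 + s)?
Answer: 8721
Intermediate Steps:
b(s, o) = (-3 + s)*(6 + o)
(b(0, 3)*(-17))*19 = ((-18 - 3*3 + 6*0 + 3*0)*(-17))*19 = ((-18 - 9 + 0 + 0)*(-17))*19 = -27*(-17)*19 = 459*19 = 8721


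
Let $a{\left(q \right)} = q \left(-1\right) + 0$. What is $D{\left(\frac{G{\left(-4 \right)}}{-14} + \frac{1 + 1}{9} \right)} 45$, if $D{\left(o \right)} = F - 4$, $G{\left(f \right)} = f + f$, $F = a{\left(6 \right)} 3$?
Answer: $-990$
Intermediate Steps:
$a{\left(q \right)} = - q$ ($a{\left(q \right)} = - q + 0 = - q$)
$F = -18$ ($F = \left(-1\right) 6 \cdot 3 = \left(-6\right) 3 = -18$)
$G{\left(f \right)} = 2 f$
$D{\left(o \right)} = -22$ ($D{\left(o \right)} = -18 - 4 = -22$)
$D{\left(\frac{G{\left(-4 \right)}}{-14} + \frac{1 + 1}{9} \right)} 45 = \left(-22\right) 45 = -990$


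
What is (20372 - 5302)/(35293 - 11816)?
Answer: 15070/23477 ≈ 0.64190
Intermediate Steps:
(20372 - 5302)/(35293 - 11816) = 15070/23477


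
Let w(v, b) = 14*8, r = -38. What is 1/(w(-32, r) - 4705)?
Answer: -1/4593 ≈ -0.00021772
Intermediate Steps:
w(v, b) = 112
1/(w(-32, r) - 4705) = 1/(112 - 4705) = 1/(-4593) = -1/4593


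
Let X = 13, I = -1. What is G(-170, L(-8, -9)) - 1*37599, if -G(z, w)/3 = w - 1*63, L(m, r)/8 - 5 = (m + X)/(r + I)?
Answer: -37518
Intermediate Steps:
L(m, r) = 40 + 8*(13 + m)/(-1 + r) (L(m, r) = 40 + 8*((m + 13)/(r - 1)) = 40 + 8*((13 + m)/(-1 + r)) = 40 + 8*(13 + m)/(-1 + r))
G(z, w) = 189 - 3*w (G(z, w) = -3*(w - 1*63) = -3*(w - 63) = -3*(-63 + w) = 189 - 3*w)
G(-170, L(-8, -9)) - 1*37599 = (189 - 24*(8 - 8 + 5*(-9))/(-1 - 9)) - 1*37599 = (189 - 24*(8 - 8 - 45)/(-10)) - 37599 = (189 - 24*(-1)*(-45)/10) - 37599 = (189 - 3*36) - 37599 = (189 - 108) - 37599 = 81 - 37599 = -37518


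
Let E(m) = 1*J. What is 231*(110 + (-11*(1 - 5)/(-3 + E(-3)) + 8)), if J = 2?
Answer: 17094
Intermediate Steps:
E(m) = 2 (E(m) = 1*2 = 2)
231*(110 + (-11*(1 - 5)/(-3 + E(-3)) + 8)) = 231*(110 + (-11*(1 - 5)/(-3 + 2) + 8)) = 231*(110 + (-(-44)/(-1) + 8)) = 231*(110 + (-(-44)*(-1) + 8)) = 231*(110 + (-11*4 + 8)) = 231*(110 + (-44 + 8)) = 231*(110 - 36) = 231*74 = 17094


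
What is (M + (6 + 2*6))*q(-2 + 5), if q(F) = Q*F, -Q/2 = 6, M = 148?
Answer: -5976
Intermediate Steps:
Q = -12 (Q = -2*6 = -12)
q(F) = -12*F
(M + (6 + 2*6))*q(-2 + 5) = (148 + (6 + 2*6))*(-12*(-2 + 5)) = (148 + (6 + 12))*(-12*3) = (148 + 18)*(-36) = 166*(-36) = -5976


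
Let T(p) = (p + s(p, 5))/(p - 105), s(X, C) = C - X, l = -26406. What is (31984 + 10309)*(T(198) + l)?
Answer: -103861161629/93 ≈ -1.1168e+9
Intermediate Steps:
T(p) = 5/(-105 + p) (T(p) = (p + (5 - p))/(p - 105) = 5/(-105 + p))
(31984 + 10309)*(T(198) + l) = (31984 + 10309)*(5/(-105 + 198) - 26406) = 42293*(5/93 - 26406) = 42293*(-2455753/93) = -103861161629/93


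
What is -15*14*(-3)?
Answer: 630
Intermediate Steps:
-15*14*(-3) = -210*(-3) = 630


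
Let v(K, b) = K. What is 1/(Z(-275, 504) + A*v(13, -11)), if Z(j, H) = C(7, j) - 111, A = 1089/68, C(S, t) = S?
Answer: 68/7085 ≈ 0.0095977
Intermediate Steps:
A = 1089/68 (A = 1089*(1/68) = 1089/68 ≈ 16.015)
Z(j, H) = -104 (Z(j, H) = 7 - 111 = -104)
1/(Z(-275, 504) + A*v(13, -11)) = 1/(-104 + (1089/68)*13) = 1/(-104 + 14157/68) = 1/(7085/68) = 68/7085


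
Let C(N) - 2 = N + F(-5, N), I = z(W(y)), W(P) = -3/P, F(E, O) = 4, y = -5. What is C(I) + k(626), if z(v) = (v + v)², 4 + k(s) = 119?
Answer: 3061/25 ≈ 122.44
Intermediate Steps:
k(s) = 115 (k(s) = -4 + 119 = 115)
z(v) = 4*v² (z(v) = (2*v)² = 4*v²)
I = 36/25 (I = 4*(-3/(-5))² = 4*(-3*(-⅕))² = 4*(⅗)² = 4*(9/25) = 36/25 ≈ 1.4400)
C(N) = 6 + N (C(N) = 2 + (N + 4) = 2 + (4 + N) = 6 + N)
C(I) + k(626) = (6 + 36/25) + 115 = 186/25 + 115 = 3061/25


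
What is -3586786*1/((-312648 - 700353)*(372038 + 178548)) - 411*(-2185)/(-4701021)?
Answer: -83476153813303334/436994508191721051 ≈ -0.19102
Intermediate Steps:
-3586786*1/((-312648 - 700353)*(372038 + 178548)) - 411*(-2185)/(-4701021) = -3586786/(550586*(-1013001)) + 898035*(-1/4701021) = -3586786/(-557744168586) - 299345/1567007 = -3586786*(-1/557744168586) - 299345/1567007 = 1793393/278872084293 - 299345/1567007 = -83476153813303334/436994508191721051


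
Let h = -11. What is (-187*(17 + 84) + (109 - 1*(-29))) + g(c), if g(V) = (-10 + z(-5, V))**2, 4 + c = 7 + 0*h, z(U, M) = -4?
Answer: -18553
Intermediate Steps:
c = 3 (c = -4 + (7 + 0*(-11)) = -4 + (7 + 0) = -4 + 7 = 3)
g(V) = 196 (g(V) = (-10 - 4)**2 = (-14)**2 = 196)
(-187*(17 + 84) + (109 - 1*(-29))) + g(c) = (-187*(17 + 84) + (109 - 1*(-29))) + 196 = (-187*101 + (109 + 29)) + 196 = (-18887 + 138) + 196 = -18749 + 196 = -18553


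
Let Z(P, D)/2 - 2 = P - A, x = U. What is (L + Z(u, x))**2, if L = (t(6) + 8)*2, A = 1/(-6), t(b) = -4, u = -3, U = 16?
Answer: 361/9 ≈ 40.111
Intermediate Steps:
x = 16
A = -1/6 ≈ -0.16667
Z(P, D) = 13/3 + 2*P (Z(P, D) = 4 + 2*(P - 1*(-1/6)) = 4 + 2*(P + 1/6) = 4 + 2*(1/6 + P) = 4 + (1/3 + 2*P) = 13/3 + 2*P)
L = 8 (L = (-4 + 8)*2 = 4*2 = 8)
(L + Z(u, x))**2 = (8 + (13/3 + 2*(-3)))**2 = (8 + (13/3 - 6))**2 = (8 - 5/3)**2 = (19/3)**2 = 361/9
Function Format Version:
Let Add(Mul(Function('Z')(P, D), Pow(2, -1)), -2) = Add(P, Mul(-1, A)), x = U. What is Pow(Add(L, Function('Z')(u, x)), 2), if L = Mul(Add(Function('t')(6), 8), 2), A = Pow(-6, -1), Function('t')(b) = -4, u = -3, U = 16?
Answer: Rational(361, 9) ≈ 40.111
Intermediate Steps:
x = 16
A = Rational(-1, 6) ≈ -0.16667
Function('Z')(P, D) = Add(Rational(13, 3), Mul(2, P)) (Function('Z')(P, D) = Add(4, Mul(2, Add(P, Mul(-1, Rational(-1, 6))))) = Add(4, Mul(2, Add(P, Rational(1, 6)))) = Add(4, Mul(2, Add(Rational(1, 6), P))) = Add(4, Add(Rational(1, 3), Mul(2, P))) = Add(Rational(13, 3), Mul(2, P)))
L = 8 (L = Mul(Add(-4, 8), 2) = Mul(4, 2) = 8)
Pow(Add(L, Function('Z')(u, x)), 2) = Pow(Add(8, Add(Rational(13, 3), Mul(2, -3))), 2) = Pow(Add(8, Add(Rational(13, 3), -6)), 2) = Pow(Add(8, Rational(-5, 3)), 2) = Pow(Rational(19, 3), 2) = Rational(361, 9)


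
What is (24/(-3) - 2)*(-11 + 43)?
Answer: -320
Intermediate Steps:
(24/(-3) - 2)*(-11 + 43) = (24*(-⅓) - 2)*32 = (-8 - 2)*32 = -10*32 = -320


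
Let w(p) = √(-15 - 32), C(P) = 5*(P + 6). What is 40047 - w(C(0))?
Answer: 40047 - I*√47 ≈ 40047.0 - 6.8557*I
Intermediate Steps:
C(P) = 30 + 5*P (C(P) = 5*(6 + P) = 30 + 5*P)
w(p) = I*√47 (w(p) = √(-47) = I*√47)
40047 - w(C(0)) = 40047 - I*√47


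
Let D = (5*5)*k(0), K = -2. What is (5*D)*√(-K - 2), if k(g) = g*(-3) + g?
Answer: 0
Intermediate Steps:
k(g) = -2*g (k(g) = -3*g + g = -2*g)
D = 0 (D = (5*5)*(-2*0) = 25*0 = 0)
(5*D)*√(-K - 2) = (5*0)*√(-1*(-2) - 2) = 0*√(2 - 2) = 0*√0 = 0*0 = 0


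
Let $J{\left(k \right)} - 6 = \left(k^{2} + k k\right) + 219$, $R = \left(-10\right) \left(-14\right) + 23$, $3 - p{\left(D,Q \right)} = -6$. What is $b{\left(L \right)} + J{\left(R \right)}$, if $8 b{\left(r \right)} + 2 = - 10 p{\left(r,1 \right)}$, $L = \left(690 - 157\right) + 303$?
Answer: $\frac{106703}{2} \approx 53352.0$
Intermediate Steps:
$p{\left(D,Q \right)} = 9$ ($p{\left(D,Q \right)} = 3 - -6 = 3 + 6 = 9$)
$R = 163$ ($R = 140 + 23 = 163$)
$L = 836$ ($L = 533 + 303 = 836$)
$b{\left(r \right)} = - \frac{23}{2}$ ($b{\left(r \right)} = - \frac{1}{4} + \frac{\left(-10\right) 9}{8} = - \frac{1}{4} + \frac{1}{8} \left(-90\right) = - \frac{1}{4} - \frac{45}{4} = - \frac{23}{2}$)
$J{\left(k \right)} = 225 + 2 k^{2}$ ($J{\left(k \right)} = 6 + \left(\left(k^{2} + k k\right) + 219\right) = 6 + \left(\left(k^{2} + k^{2}\right) + 219\right) = 6 + \left(2 k^{2} + 219\right) = 6 + \left(219 + 2 k^{2}\right) = 225 + 2 k^{2}$)
$b{\left(L \right)} + J{\left(R \right)} = - \frac{23}{2} + \left(225 + 2 \cdot 163^{2}\right) = - \frac{23}{2} + \left(225 + 2 \cdot 26569\right) = - \frac{23}{2} + \left(225 + 53138\right) = - \frac{23}{2} + 53363 = \frac{106703}{2}$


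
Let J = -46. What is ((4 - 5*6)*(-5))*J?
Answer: -5980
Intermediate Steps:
((4 - 5*6)*(-5))*J = ((4 - 5*6)*(-5))*(-46) = ((4 - 30)*(-5))*(-46) = -26*(-5)*(-46) = 130*(-46) = -5980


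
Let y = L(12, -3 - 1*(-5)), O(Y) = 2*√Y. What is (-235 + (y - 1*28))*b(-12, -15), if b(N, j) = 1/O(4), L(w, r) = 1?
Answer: -131/2 ≈ -65.500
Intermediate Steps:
b(N, j) = ¼ (b(N, j) = 1/(2*√4) = 1/(2*2) = 1/4 = ¼)
y = 1
(-235 + (y - 1*28))*b(-12, -15) = (-235 + (1 - 1*28))*(¼) = (-235 + (1 - 28))*(¼) = (-235 - 27)*(¼) = -262*¼ = -131/2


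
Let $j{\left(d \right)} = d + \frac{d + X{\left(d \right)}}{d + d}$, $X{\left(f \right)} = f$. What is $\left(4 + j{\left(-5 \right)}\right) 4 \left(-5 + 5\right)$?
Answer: $0$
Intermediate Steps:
$j{\left(d \right)} = 1 + d$ ($j{\left(d \right)} = d + \frac{d + d}{d + d} = d + \frac{2 d}{2 d} = d + 2 d \frac{1}{2 d} = d + 1 = 1 + d$)
$\left(4 + j{\left(-5 \right)}\right) 4 \left(-5 + 5\right) = \left(4 + \left(1 - 5\right)\right) 4 \left(-5 + 5\right) = \left(4 - 4\right) 4 \cdot 0 = 0 \cdot 0 = 0$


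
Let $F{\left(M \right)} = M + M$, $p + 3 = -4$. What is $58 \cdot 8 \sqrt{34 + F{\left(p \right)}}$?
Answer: $928 \sqrt{5} \approx 2075.1$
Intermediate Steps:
$p = -7$ ($p = -3 - 4 = -7$)
$F{\left(M \right)} = 2 M$
$58 \cdot 8 \sqrt{34 + F{\left(p \right)}} = 58 \cdot 8 \sqrt{34 + 2 \left(-7\right)} = 464 \sqrt{34 - 14} = 464 \sqrt{20} = 464 \cdot 2 \sqrt{5} = 928 \sqrt{5}$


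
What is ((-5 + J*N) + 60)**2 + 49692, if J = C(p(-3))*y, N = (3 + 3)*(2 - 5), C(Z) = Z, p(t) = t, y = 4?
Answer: 123133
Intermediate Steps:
N = -18 (N = 6*(-3) = -18)
J = -12 (J = -3*4 = -12)
((-5 + J*N) + 60)**2 + 49692 = ((-5 - 12*(-18)) + 60)**2 + 49692 = ((-5 + 216) + 60)**2 + 49692 = (211 + 60)**2 + 49692 = 271**2 + 49692 = 73441 + 49692 = 123133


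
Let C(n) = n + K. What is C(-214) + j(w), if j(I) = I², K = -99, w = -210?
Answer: 43787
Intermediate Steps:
C(n) = -99 + n (C(n) = n - 99 = -99 + n)
C(-214) + j(w) = (-99 - 214) + (-210)² = -313 + 44100 = 43787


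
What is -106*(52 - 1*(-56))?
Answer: -11448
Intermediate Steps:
-106*(52 - 1*(-56)) = -106*(52 + 56) = -106*108 = -11448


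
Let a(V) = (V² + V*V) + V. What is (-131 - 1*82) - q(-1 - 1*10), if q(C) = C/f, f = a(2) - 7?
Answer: -628/3 ≈ -209.33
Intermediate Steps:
a(V) = V + 2*V² (a(V) = (V² + V²) + V = 2*V² + V = V + 2*V²)
f = 3 (f = 2*(1 + 2*2) - 7 = 2*(1 + 4) - 7 = 2*5 - 7 = 10 - 7 = 3)
q(C) = C/3
(-131 - 1*82) - q(-1 - 1*10) = (-131 - 1*82) - (-1 - 1*10)/3 = (-131 - 82) - (-1 - 10)/3 = -213 - (-11)/3 = -213 - 1*(-11/3) = -213 + 11/3 = -628/3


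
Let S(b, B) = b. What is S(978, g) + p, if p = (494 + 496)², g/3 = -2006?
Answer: 981078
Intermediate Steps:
g = -6018 (g = 3*(-2006) = -6018)
p = 980100 (p = 990² = 980100)
S(978, g) + p = 978 + 980100 = 981078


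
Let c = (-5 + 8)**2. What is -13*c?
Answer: -117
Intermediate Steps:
c = 9 (c = 3**2 = 9)
-13*c = -13*9 = -117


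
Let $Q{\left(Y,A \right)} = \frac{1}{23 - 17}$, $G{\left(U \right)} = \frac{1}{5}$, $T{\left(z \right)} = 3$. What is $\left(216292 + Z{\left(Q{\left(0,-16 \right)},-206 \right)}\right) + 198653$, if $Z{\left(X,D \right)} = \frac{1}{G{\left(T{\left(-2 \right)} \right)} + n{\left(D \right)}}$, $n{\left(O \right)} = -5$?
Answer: $\frac{9958675}{24} \approx 4.1495 \cdot 10^{5}$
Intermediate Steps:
$G{\left(U \right)} = \frac{1}{5}$
$Q{\left(Y,A \right)} = \frac{1}{6}$
$Z{\left(X,D \right)} = - \frac{5}{24}$ ($Z{\left(X,D \right)} = \frac{1}{\frac{1}{5} - 5} = \frac{1}{- \frac{24}{5}} = - \frac{5}{24}$)
$\left(216292 + Z{\left(Q{\left(0,-16 \right)},-206 \right)}\right) + 198653 = \left(216292 - \frac{5}{24}\right) + 198653 = \frac{5191003}{24} + 198653 = \frac{9958675}{24}$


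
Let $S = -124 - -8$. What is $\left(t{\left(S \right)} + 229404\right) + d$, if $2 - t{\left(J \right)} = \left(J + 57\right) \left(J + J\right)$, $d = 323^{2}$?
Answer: $320047$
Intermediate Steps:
$d = 104329$
$S = -116$ ($S = -124 + 8 = -116$)
$t{\left(J \right)} = 2 - 2 J \left(57 + J\right)$ ($t{\left(J \right)} = 2 - \left(J + 57\right) \left(J + J\right) = 2 - \left(57 + J\right) 2 J = 2 - 2 J \left(57 + J\right)$)
$\left(t{\left(S \right)} + 229404\right) + d = \left(\left(2 - -13224 - 2 \left(-116\right)^{2}\right) + 229404\right) + 104329 = \left(\left(2 + 13224 - 26912\right) + 229404\right) + 104329 = \left(-13686 + 229404\right) + 104329 = 215718 + 104329 = 320047$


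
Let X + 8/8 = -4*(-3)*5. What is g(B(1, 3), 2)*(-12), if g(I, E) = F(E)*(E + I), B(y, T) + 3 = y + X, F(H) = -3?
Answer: 2124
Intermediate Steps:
X = 59 (X = -1 - 4*(-3)*5 = -1 + 12*5 = -1 + 60 = 59)
B(y, T) = 56 + y (B(y, T) = -3 + (y + 59) = -3 + (59 + y) = 56 + y)
g(I, E) = -3*E - 3*I (g(I, E) = -3*(E + I) = -3*E - 3*I)
g(B(1, 3), 2)*(-12) = (-3*2 - 3*(56 + 1))*(-12) = (-6 - 3*57)*(-12) = (-6 - 171)*(-12) = -177*(-12) = 2124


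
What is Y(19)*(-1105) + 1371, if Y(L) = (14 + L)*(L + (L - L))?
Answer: -691464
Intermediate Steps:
Y(L) = L*(14 + L) (Y(L) = (14 + L)*(L + 0) = (14 + L)*L = L*(14 + L))
Y(19)*(-1105) + 1371 = (19*(14 + 19))*(-1105) + 1371 = (19*33)*(-1105) + 1371 = 627*(-1105) + 1371 = -692835 + 1371 = -691464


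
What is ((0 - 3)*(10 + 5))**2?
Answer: 2025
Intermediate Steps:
((0 - 3)*(10 + 5))**2 = (-3*15)**2 = (-45)**2 = 2025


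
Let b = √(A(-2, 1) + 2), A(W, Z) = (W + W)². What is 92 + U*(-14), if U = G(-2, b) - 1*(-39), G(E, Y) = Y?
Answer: -454 - 42*√2 ≈ -513.40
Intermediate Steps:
A(W, Z) = 4*W² (A(W, Z) = (2*W)² = 4*W²)
b = 3*√2 (b = √(4*(-2)² + 2) = √(4*4 + 2) = √(16 + 2) = √18 = 3*√2 ≈ 4.2426)
U = 39 + 3*√2 (U = 3*√2 - 1*(-39) = 3*√2 + 39 = 39 + 3*√2 ≈ 43.243)
92 + U*(-14) = 92 + (39 + 3*√2)*(-14) = 92 + (-546 - 42*√2) = -454 - 42*√2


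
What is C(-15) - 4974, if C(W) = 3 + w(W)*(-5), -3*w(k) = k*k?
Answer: -4596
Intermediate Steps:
w(k) = -k**2/3 (w(k) = -k*k/3 = -k**2/3)
C(W) = 3 + 5*W**2/3 (C(W) = 3 - W**2/3*(-5) = 3 + 5*W**2/3)
C(-15) - 4974 = (3 + (5/3)*(-15)**2) - 4974 = (3 + (5/3)*225) - 4974 = (3 + 375) - 4974 = 378 - 4974 = -4596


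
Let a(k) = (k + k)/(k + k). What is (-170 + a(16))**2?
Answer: 28561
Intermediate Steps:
a(k) = 1 (a(k) = (2*k)/((2*k)) = (2*k)*(1/(2*k)) = 1)
(-170 + a(16))**2 = (-170 + 1)**2 = (-169)**2 = 28561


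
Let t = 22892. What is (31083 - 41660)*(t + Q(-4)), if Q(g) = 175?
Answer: -243979659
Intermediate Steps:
(31083 - 41660)*(t + Q(-4)) = (31083 - 41660)*(22892 + 175) = -10577*23067 = -243979659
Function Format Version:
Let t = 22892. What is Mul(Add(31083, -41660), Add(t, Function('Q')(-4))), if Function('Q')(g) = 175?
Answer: -243979659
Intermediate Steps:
Mul(Add(31083, -41660), Add(t, Function('Q')(-4))) = Mul(Add(31083, -41660), Add(22892, 175)) = Mul(-10577, 23067) = -243979659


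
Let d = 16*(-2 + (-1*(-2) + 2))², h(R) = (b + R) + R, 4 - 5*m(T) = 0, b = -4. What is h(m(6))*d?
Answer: -768/5 ≈ -153.60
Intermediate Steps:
m(T) = ⅘ (m(T) = ⅘ - ⅕*0 = ⅘ + 0 = ⅘)
h(R) = -4 + 2*R (h(R) = (-4 + R) + R = -4 + 2*R)
d = 64 (d = 16*(-2 + (2 + 2))² = 16*(-2 + 4)² = 16*2² = 16*4 = 64)
h(m(6))*d = (-4 + 2*(⅘))*64 = (-4 + 8/5)*64 = -12/5*64 = -768/5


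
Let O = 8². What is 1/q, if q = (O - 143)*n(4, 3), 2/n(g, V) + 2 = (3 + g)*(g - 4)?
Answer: 1/79 ≈ 0.012658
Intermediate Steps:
n(g, V) = 2/(-2 + (-4 + g)*(3 + g)) (n(g, V) = 2/(-2 + (3 + g)*(g - 4)) = 2/(-2 + (3 + g)*(-4 + g)) = 2/(-2 + (-4 + g)*(3 + g)))
O = 64
q = 79 (q = (64 - 143)*(2/(-14 + 4² - 1*4)) = -158/(-14 + 16 - 4) = -158/(-2) = -158*(-1)/2 = -79*(-1) = 79)
1/q = 1/79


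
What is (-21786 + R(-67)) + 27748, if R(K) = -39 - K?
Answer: 5990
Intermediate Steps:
(-21786 + R(-67)) + 27748 = (-21786 + (-39 - 1*(-67))) + 27748 = (-21786 + (-39 + 67)) + 27748 = (-21786 + 28) + 27748 = -21758 + 27748 = 5990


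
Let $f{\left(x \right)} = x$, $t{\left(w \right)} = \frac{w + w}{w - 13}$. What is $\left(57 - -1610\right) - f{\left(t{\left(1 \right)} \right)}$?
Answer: $\frac{10003}{6} \approx 1667.2$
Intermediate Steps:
$t{\left(w \right)} = \frac{2 w}{-13 + w}$
$\left(57 - -1610\right) - f{\left(t{\left(1 \right)} \right)} = \left(57 - -1610\right) - 2 \cdot 1 \frac{1}{-13 + 1} = \left(57 + 1610\right) - 2 \cdot 1 \frac{1}{-12} = 1667 - 2 \cdot 1 \left(- \frac{1}{12}\right) = 1667 - - \frac{1}{6} = 1667 + \frac{1}{6} = \frac{10003}{6}$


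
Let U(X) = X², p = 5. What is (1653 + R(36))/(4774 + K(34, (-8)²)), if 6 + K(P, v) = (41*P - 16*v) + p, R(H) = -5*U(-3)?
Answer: 1608/5143 ≈ 0.31266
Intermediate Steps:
R(H) = -45 (R(H) = -5*(-3)² = -5*9 = -45)
K(P, v) = -1 - 16*v + 41*P (K(P, v) = -6 + ((41*P - 16*v) + 5) = -6 + ((-16*v + 41*P) + 5) = -6 + (5 - 16*v + 41*P) = -1 - 16*v + 41*P)
(1653 + R(36))/(4774 + K(34, (-8)²)) = (1653 - 45)/(4774 + (-1 - 16*(-8)² + 41*34)) = 1608/(4774 + (-1 - 16*64 + 1394)) = 1608/(4774 + (-1 - 1024 + 1394)) = 1608/(4774 + 369) = 1608/5143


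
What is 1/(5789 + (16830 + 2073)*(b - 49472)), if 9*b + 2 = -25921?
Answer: -1/989610368 ≈ -1.0105e-9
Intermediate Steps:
b = -8641/3 (b = -2/9 + (1/9)*(-25921) = -2/9 - 25921/9 = -8641/3 ≈ -2880.3)
1/(5789 + (16830 + 2073)*(b - 49472)) = 1/(5789 + (16830 + 2073)*(-8641/3 - 49472)) = 1/(5789 + 18903*(-157057/3)) = 1/(5789 - 989616157) = 1/(-989610368) = -1/989610368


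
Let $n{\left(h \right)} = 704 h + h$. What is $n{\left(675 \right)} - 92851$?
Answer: $383024$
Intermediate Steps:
$n{\left(h \right)} = 705 h$
$n{\left(675 \right)} - 92851 = 705 \cdot 675 - 92851 = 475875 - 92851 = 383024$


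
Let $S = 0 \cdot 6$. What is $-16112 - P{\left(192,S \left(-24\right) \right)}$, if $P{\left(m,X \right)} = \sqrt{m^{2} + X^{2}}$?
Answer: $-16304$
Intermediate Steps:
$S = 0$
$P{\left(m,X \right)} = \sqrt{X^{2} + m^{2}}$
$-16112 - P{\left(192,S \left(-24\right) \right)} = -16112 - \sqrt{\left(0 \left(-24\right)\right)^{2} + 192^{2}} = -16112 - \sqrt{0^{2} + 36864} = -16112 - \sqrt{0 + 36864} = -16112 - \sqrt{36864} = -16112 - 192 = -16304$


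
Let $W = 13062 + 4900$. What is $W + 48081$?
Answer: $66043$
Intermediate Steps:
$W = 17962$
$W + 48081 = 17962 + 48081 = 66043$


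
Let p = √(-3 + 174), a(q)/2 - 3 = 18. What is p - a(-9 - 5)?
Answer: -42 + 3*√19 ≈ -28.923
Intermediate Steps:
a(q) = 42 (a(q) = 6 + 2*18 = 6 + 36 = 42)
p = 3*√19 (p = √171 = 3*√19 ≈ 13.077)
p - a(-9 - 5) = 3*√19 - 1*42 = 3*√19 - 42 = -42 + 3*√19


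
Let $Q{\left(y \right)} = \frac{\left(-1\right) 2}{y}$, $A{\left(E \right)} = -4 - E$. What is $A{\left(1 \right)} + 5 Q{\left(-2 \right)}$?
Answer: $0$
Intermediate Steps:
$Q{\left(y \right)} = - \frac{2}{y}$
$A{\left(1 \right)} + 5 Q{\left(-2 \right)} = \left(-4 - 1\right) + 5 \left(- \frac{2}{-2}\right) = \left(-4 - 1\right) + 5 \left(\left(-2\right) \left(- \frac{1}{2}\right)\right) = -5 + 5 \cdot 1 = -5 + 5 = 0$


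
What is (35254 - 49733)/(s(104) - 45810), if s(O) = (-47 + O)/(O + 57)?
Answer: 2331119/7375353 ≈ 0.31607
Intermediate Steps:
s(O) = (-47 + O)/(57 + O)
(35254 - 49733)/(s(104) - 45810) = (35254 - 49733)/((-47 + 104)/(57 + 104) - 45810) = -14479/(57/161 - 45810) = -14479/(-7375353/161) = -14479*(-161/7375353) = 2331119/7375353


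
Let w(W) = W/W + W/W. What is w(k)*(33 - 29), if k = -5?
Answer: 8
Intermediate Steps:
w(W) = 2 (w(W) = 1 + 1 = 2)
w(k)*(33 - 29) = 2*(33 - 29) = 2*4 = 8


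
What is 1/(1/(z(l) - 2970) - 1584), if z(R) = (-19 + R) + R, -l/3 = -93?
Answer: -2431/3850705 ≈ -0.00063131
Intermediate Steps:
l = 279 (l = -3*(-93) = 279)
z(R) = -19 + 2*R
1/(1/(z(l) - 2970) - 1584) = 1/(1/((-19 + 2*279) - 2970) - 1584) = 1/(1/((-19 + 558) - 2970) - 1584) = 1/(1/(539 - 2970) - 1584) = 1/(1/(-2431) - 1584) = 1/(-1/2431 - 1584) = 1/(-3850705/2431) = -2431/3850705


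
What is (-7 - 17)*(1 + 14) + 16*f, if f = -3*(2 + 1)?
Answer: -504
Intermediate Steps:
f = -9 (f = -3*3 = -9)
(-7 - 17)*(1 + 14) + 16*f = (-7 - 17)*(1 + 14) + 16*(-9) = -24*15 - 144 = -360 - 144 = -504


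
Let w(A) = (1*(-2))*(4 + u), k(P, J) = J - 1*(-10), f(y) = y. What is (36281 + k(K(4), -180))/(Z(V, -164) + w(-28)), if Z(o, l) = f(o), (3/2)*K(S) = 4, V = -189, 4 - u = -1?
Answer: -12037/69 ≈ -174.45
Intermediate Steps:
u = 5 (u = 4 - 1*(-1) = 4 + 1 = 5)
K(S) = 8/3 (K(S) = (⅔)*4 = 8/3)
k(P, J) = 10 + J (k(P, J) = J + 10 = 10 + J)
Z(o, l) = o
w(A) = -18 (w(A) = (1*(-2))*(4 + 5) = -2*9 = -18)
(36281 + k(K(4), -180))/(Z(V, -164) + w(-28)) = (36281 + (10 - 180))/(-189 - 18) = (36281 - 170)/(-207) = 36111*(-1/207) = -12037/69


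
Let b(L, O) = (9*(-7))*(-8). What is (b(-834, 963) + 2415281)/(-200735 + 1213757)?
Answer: 2415785/1013022 ≈ 2.3847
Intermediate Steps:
b(L, O) = 504 (b(L, O) = -63*(-8) = 504)
(b(-834, 963) + 2415281)/(-200735 + 1213757) = (504 + 2415281)/(-200735 + 1213757) = 2415785/1013022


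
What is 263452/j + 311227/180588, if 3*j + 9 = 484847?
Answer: 146811742777/43777962372 ≈ 3.3536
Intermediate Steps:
j = 484838/3 (j = -3 + (1/3)*484847 = -3 + 484847/3 = 484838/3 ≈ 1.6161e+5)
263452/j + 311227/180588 = 263452/(484838/3) + 311227/180588 = 263452*(3/484838) + 311227*(1/180588) = 395178/242419 + 311227/180588 = 146811742777/43777962372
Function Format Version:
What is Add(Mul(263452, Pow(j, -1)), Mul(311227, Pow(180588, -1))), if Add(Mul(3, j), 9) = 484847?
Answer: Rational(146811742777, 43777962372) ≈ 3.3536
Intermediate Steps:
j = Rational(484838, 3) (j = Add(-3, Mul(Rational(1, 3), 484847)) = Add(-3, Rational(484847, 3)) = Rational(484838, 3) ≈ 1.6161e+5)
Add(Mul(263452, Pow(j, -1)), Mul(311227, Pow(180588, -1))) = Add(Mul(263452, Pow(Rational(484838, 3), -1)), Mul(311227, Pow(180588, -1))) = Add(Mul(263452, Rational(3, 484838)), Mul(311227, Rational(1, 180588))) = Add(Rational(395178, 242419), Rational(311227, 180588)) = Rational(146811742777, 43777962372)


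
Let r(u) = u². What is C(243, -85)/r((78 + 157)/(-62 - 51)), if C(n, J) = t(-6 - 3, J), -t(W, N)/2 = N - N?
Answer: 0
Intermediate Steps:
t(W, N) = 0 (t(W, N) = -2*(N - N) = -2*0 = 0)
C(n, J) = 0
C(243, -85)/r((78 + 157)/(-62 - 51)) = 0/(((78 + 157)/(-62 - 51))²) = 0/((235/(-113))²) = 0/((235*(-1/113))²) = 0/((-235/113)²) = 0/(55225/12769) = 0*(12769/55225) = 0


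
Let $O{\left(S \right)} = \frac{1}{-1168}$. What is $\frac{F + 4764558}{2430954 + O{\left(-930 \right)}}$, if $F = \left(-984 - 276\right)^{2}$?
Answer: $\frac{7419320544}{2839354271} \approx 2.613$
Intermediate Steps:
$F = 1587600$ ($F = \left(-1260\right)^{2} = 1587600$)
$O{\left(S \right)} = - \frac{1}{1168}$
$\frac{F + 4764558}{2430954 + O{\left(-930 \right)}} = \frac{1587600 + 4764558}{2430954 - \frac{1}{1168}} = \frac{6352158}{\frac{2839354271}{1168}} = 6352158 \cdot \frac{1168}{2839354271} = \frac{7419320544}{2839354271}$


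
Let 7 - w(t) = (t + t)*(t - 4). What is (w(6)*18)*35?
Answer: -10710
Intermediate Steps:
w(t) = 7 - 2*t*(-4 + t) (w(t) = 7 - (t + t)*(t - 4) = 7 - 2*t*(-4 + t))
(w(6)*18)*35 = ((7 - 2*6**2 + 8*6)*18)*35 = ((7 - 2*36 + 48)*18)*35 = ((7 - 72 + 48)*18)*35 = -17*18*35 = -306*35 = -10710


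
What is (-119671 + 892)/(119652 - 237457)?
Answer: 118779/117805 ≈ 1.0083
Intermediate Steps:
(-119671 + 892)/(119652 - 237457) = -118779/(-117805) = -118779*(-1/117805) = 118779/117805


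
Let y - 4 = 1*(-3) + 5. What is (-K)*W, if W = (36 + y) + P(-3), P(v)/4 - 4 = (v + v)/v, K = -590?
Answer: 38940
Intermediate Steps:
P(v) = 24 (P(v) = 16 + 4*((v + v)/v) = 16 + 4*((2*v)/v) = 16 + 4*2 = 16 + 8 = 24)
y = 6 (y = 4 + (1*(-3) + 5) = 4 + (-3 + 5) = 4 + 2 = 6)
W = 66 (W = (36 + 6) + 24 = 42 + 24 = 66)
(-K)*W = -1*(-590)*66 = 590*66 = 38940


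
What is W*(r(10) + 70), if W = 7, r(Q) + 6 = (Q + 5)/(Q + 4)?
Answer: 911/2 ≈ 455.50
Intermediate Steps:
r(Q) = -6 + (5 + Q)/(4 + Q) (r(Q) = -6 + (Q + 5)/(Q + 4) = -6 + (5 + Q)/(4 + Q))
W*(r(10) + 70) = 7*((-19 - 5*10)/(4 + 10) + 70) = 7*((-19 - 50)/14 + 70) = 7*((1/14)*(-69) + 70) = 7*(-69/14 + 70) = 7*(911/14) = 911/2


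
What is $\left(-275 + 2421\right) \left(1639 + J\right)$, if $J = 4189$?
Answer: $12506888$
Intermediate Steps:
$\left(-275 + 2421\right) \left(1639 + J\right) = \left(-275 + 2421\right) \left(1639 + 4189\right) = 2146 \cdot 5828 = 12506888$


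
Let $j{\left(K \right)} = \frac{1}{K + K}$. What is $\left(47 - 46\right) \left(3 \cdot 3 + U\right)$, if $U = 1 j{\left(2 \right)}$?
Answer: $\frac{37}{4} \approx 9.25$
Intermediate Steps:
$j{\left(K \right)} = \frac{1}{2 K}$
$U = \frac{1}{4}$ ($U = 1 \frac{1}{2 \cdot 2} = 1 \cdot \frac{1}{2} \cdot \frac{1}{2} = 1 \cdot \frac{1}{4} = \frac{1}{4} \approx 0.25$)
$\left(47 - 46\right) \left(3 \cdot 3 + U\right) = \left(47 - 46\right) \left(3 \cdot 3 + \frac{1}{4}\right) = 1 \left(9 + \frac{1}{4}\right) = 1 \cdot \frac{37}{4} = \frac{37}{4}$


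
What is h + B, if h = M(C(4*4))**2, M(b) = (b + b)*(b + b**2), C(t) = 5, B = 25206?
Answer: 115206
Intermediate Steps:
M(b) = 2*b*(b + b**2) (M(b) = (2*b)*(b + b**2) = 2*b*(b + b**2))
h = 90000 (h = (2*5**2*(1 + 5))**2 = (2*25*6)**2 = 300**2 = 90000)
h + B = 90000 + 25206 = 115206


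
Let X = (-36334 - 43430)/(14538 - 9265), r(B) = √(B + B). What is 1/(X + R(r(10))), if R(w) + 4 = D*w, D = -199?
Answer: 132953422/5502892781461 - 5533101271*√5/11005785562922 ≈ -0.0011000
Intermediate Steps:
r(B) = √2*√B (r(B) = √(2*B) = √2*√B)
R(w) = -4 - 199*w
X = -79764/5273 ≈ -15.127
1/(X + R(r(10))) = 1/(-79764/5273 + (-4 - 199*√2*√10)) = 1/(-79764/5273 + (-4 - 398*√5)) = 1/(-100856/5273 - 398*√5)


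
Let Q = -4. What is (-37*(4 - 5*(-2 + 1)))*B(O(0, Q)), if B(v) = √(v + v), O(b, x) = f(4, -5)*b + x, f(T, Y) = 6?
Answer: -666*I*√2 ≈ -941.87*I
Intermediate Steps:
O(b, x) = x + 6*b (O(b, x) = 6*b + x = x + 6*b)
B(v) = √2*√v (B(v) = √(2*v) = √2*√v)
(-37*(4 - 5*(-2 + 1)))*B(O(0, Q)) = (-37*(4 - 5*(-2 + 1)))*(√2*√(-4 + 6*0)) = (-37*(4 - 5*(-1)))*(√2*√(-4 + 0)) = (-37*(4 + 5))*(√2*√(-4)) = (-37*9)*(√2*(2*I)) = -666*I*√2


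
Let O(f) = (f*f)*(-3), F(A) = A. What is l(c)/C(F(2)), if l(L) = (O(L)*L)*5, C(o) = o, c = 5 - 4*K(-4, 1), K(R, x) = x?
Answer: -15/2 ≈ -7.5000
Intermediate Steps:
c = 1 (c = 5 - 4*1 = 5 - 4 = 1)
O(f) = -3*f² (O(f) = f²*(-3) = -3*f²)
l(L) = -15*L³ (l(L) = ((-3*L²)*L)*5 = -3*L³*5 = -15*L³)
l(c)/C(F(2)) = -15*1³/2 = -15*1*(½) = -15*½ = -15/2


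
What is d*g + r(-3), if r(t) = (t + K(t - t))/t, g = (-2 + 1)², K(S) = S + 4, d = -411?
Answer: -1234/3 ≈ -411.33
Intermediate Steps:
K(S) = 4 + S
g = 1 (g = (-1)² = 1)
r(t) = (4 + t)/t (r(t) = (t + (4 + (t - t)))/t = (t + (4 + 0))/t = (t + 4)/t = (4 + t)/t)
d*g + r(-3) = -411*1 + (4 - 3)/(-3) = -411 - ⅓*1 = -411 - ⅓ = -1234/3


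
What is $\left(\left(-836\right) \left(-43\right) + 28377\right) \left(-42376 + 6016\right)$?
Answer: $-2338857000$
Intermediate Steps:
$\left(\left(-836\right) \left(-43\right) + 28377\right) \left(-42376 + 6016\right) = \left(35948 + 28377\right) \left(-36360\right) = 64325 \left(-36360\right) = -2338857000$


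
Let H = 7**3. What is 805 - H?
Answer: 462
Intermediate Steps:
H = 343
805 - H = 805 - 1*343 = 805 - 343 = 462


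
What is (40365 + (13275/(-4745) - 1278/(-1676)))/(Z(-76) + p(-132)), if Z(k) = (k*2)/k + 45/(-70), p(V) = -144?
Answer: -224693925057/794069107 ≈ -282.97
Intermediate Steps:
Z(k) = 19/14 (Z(k) = (2*k)/k + 45*(-1/70) = 2 - 9/14 = 19/14)
(40365 + (13275/(-4745) - 1278/(-1676)))/(Z(-76) + p(-132)) = (40365 + (13275/(-4745) - 1278/(-1676)))/(19/14 - 144) = (40365 + (13275*(-1/4745) - 1278*(-1/1676)))/(-1997/14) = (40365 + (-2655/949 + 639/838))*(-14/1997) = (40365 - 1618479/795262)*(-14/1997) = (32099132151/795262)*(-14/1997) = -224693925057/794069107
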